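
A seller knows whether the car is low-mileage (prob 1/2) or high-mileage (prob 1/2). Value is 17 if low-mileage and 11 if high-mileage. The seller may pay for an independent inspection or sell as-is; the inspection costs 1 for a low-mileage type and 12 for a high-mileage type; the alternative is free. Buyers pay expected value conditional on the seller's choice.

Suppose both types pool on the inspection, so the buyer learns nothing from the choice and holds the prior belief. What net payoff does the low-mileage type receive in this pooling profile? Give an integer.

13

Pooled price = 1/2·17 + 1/2·11 = 14.
low-mileage pays cost 1 for the inspection, so net payoff = 14 − 1 = 13.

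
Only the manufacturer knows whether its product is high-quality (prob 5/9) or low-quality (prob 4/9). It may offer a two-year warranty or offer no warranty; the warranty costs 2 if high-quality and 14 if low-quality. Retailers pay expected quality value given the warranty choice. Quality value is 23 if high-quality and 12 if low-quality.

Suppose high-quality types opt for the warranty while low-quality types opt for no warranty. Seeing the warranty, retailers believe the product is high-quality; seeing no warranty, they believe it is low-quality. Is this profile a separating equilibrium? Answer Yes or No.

Yes

Under these beliefs, the warranty earns price 23 and no warranty earns price 12.
high-quality: the warranty nets 23 − 2 = 21; no warranty nets 12. high-quality prefers the warranty.
low-quality: the warranty nets 23 − 14 = 9; no warranty nets 12. low-quality prefers no warranty.
Neither type deviates, so the separating profile is an equilibrium.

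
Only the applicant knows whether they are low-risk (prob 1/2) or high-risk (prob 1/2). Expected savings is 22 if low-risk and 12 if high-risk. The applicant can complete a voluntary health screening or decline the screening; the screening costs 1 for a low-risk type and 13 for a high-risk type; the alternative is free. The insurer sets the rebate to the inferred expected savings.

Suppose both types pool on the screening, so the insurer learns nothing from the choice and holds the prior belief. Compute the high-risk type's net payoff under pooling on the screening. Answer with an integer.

Pooled rebate = 1/2·22 + 1/2·12 = 17.
high-risk pays cost 13 for the screening, so net payoff = 17 − 13 = 4.

4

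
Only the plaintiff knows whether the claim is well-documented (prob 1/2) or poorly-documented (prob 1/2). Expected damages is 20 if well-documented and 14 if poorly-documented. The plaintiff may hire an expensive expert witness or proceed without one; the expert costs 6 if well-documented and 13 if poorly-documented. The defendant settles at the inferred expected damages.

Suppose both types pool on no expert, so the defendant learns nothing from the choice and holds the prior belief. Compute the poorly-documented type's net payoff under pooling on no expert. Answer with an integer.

Pooled settlement = 1/2·20 + 1/2·14 = 17.
poorly-documented pays no cost for no expert, so net payoff = 17.

17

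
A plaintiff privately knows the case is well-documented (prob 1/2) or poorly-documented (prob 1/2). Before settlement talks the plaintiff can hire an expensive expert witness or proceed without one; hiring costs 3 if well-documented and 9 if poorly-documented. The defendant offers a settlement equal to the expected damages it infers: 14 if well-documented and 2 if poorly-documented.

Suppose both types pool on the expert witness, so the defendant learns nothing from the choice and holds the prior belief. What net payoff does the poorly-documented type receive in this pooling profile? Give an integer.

Pooled settlement = 1/2·14 + 1/2·2 = 8.
poorly-documented pays cost 9 for the expert witness, so net payoff = 8 − 9 = -1.

-1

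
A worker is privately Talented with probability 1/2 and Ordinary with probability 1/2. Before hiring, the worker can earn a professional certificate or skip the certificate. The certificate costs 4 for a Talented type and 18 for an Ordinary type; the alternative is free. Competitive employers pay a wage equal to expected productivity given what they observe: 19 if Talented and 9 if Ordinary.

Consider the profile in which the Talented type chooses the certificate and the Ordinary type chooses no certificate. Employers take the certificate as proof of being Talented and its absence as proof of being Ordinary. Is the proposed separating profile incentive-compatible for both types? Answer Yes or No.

Under these beliefs, the certificate earns wage 19 and no certificate earns wage 9.
Talented: the certificate nets 19 − 4 = 15; no certificate nets 9. Talented prefers the certificate.
Ordinary: the certificate nets 19 − 18 = 1; no certificate nets 9. Ordinary prefers no certificate.
Neither type deviates, so the separating profile is an equilibrium.

Yes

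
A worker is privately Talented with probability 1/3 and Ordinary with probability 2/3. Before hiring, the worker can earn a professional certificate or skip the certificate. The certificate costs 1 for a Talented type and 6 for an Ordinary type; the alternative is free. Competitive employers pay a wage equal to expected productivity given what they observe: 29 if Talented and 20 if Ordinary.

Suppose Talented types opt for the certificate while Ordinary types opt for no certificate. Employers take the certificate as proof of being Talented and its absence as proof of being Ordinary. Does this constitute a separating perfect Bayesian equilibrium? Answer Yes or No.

Under these beliefs, the certificate earns wage 29 and no certificate earns wage 20.
Talented: the certificate nets 29 − 1 = 28; no certificate nets 20. Talented prefers the certificate.
Ordinary: the certificate nets 29 − 6 = 23; no certificate nets 20. Ordinary would deviate to the certificate.
Ordinary has a profitable deviation, so the profile is not an equilibrium.

No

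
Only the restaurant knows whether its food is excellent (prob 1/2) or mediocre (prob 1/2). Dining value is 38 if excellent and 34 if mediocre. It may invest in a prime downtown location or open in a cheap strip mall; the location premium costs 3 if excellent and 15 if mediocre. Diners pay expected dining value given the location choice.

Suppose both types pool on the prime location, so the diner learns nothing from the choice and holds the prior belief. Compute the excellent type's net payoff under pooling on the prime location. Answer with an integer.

33

Pooled price premium = 1/2·38 + 1/2·34 = 36.
excellent pays cost 3 for the prime location, so net payoff = 36 − 3 = 33.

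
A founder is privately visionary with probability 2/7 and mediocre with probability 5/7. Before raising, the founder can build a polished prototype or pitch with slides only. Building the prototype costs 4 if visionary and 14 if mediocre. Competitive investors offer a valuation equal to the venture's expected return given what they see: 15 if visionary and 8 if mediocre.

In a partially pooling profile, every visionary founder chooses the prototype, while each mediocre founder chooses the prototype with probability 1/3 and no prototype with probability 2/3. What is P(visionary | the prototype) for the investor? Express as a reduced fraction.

P(the prototype) = (2/7)·1 + (5/7)·(1/3) = 11/21.
By Bayes' rule, P(visionary | the prototype) = (2/7) / (11/21) = 6/11.

6/11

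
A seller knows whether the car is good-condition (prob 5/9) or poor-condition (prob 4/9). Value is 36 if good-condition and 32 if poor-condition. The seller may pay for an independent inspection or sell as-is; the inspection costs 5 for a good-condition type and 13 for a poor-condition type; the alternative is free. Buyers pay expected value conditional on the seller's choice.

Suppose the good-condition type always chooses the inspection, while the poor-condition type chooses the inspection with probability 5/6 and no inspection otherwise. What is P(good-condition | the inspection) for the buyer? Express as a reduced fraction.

3/5

P(the inspection) = (5/9)·1 + (4/9)·(5/6) = 25/27.
By Bayes' rule, P(good-condition | the inspection) = (5/9) / (25/27) = 3/5.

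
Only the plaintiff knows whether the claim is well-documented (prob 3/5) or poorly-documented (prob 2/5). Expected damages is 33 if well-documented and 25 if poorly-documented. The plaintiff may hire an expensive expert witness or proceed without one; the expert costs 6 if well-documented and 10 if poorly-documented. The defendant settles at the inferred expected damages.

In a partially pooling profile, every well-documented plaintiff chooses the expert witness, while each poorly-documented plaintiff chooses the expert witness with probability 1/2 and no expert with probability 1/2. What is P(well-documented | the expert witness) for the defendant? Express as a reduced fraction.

P(the expert witness) = (3/5)·1 + (2/5)·(1/2) = 4/5.
By Bayes' rule, P(well-documented | the expert witness) = (3/5) / (4/5) = 3/4.

3/4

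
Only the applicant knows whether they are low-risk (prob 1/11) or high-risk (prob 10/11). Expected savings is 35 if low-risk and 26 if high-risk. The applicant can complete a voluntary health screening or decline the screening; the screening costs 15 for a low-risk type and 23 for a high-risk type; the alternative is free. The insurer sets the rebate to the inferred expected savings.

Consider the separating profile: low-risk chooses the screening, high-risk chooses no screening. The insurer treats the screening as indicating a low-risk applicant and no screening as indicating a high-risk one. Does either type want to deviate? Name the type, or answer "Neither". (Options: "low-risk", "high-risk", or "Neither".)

The screening pays 35; no screening pays 26.
low-risk: assigned the screening, nets 35 − 15 = 20; deviating to no screening nets 26.
high-risk: assigned no screening, nets 26; deviating to the screening nets 35 − 23 = 12.
The low-risk type gains 6 by deviating.

low-risk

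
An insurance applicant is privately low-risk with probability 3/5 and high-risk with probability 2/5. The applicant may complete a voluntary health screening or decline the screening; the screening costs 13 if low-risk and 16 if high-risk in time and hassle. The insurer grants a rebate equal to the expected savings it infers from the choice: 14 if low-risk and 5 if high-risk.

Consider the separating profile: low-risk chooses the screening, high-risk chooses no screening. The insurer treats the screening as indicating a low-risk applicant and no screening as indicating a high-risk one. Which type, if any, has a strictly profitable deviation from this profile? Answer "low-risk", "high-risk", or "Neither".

low-risk

The screening pays 14; no screening pays 5.
low-risk: assigned the screening, nets 14 − 13 = 1; deviating to no screening nets 5.
high-risk: assigned no screening, nets 5; deviating to the screening nets 14 − 16 = -2.
The low-risk type gains 4 by deviating.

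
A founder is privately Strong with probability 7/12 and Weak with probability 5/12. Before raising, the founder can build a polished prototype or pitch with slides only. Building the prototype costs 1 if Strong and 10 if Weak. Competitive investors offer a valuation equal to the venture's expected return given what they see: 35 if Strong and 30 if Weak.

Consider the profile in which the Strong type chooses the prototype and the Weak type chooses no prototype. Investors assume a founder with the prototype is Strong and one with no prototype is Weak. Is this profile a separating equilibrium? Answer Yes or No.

Yes

Under these beliefs, the prototype earns valuation 35 and no prototype earns valuation 30.
Strong: the prototype nets 35 − 1 = 34; no prototype nets 30. Strong prefers the prototype.
Weak: the prototype nets 35 − 10 = 25; no prototype nets 30. Weak prefers no prototype.
Neither type deviates, so the separating profile is an equilibrium.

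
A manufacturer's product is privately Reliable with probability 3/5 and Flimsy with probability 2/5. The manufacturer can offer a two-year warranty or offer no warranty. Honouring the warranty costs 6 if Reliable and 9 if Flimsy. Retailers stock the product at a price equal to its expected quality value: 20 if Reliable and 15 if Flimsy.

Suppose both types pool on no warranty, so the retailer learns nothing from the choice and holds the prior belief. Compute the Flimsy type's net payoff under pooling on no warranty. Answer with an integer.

18

Pooled price = 3/5·20 + 2/5·15 = 18.
Flimsy pays no cost for no warranty, so net payoff = 18.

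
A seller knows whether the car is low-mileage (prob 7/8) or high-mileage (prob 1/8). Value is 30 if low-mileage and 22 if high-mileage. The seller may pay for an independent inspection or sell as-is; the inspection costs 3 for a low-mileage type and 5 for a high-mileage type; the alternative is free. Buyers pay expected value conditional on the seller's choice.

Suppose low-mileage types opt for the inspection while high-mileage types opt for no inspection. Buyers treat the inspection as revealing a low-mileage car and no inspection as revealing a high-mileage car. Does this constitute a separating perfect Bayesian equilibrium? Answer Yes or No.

No

Under these beliefs, the inspection earns price 30 and no inspection earns price 22.
low-mileage: the inspection nets 30 − 3 = 27; no inspection nets 22. low-mileage prefers the inspection.
high-mileage: the inspection nets 30 − 5 = 25; no inspection nets 22. high-mileage would deviate to the inspection.
high-mileage has a profitable deviation, so the profile is not an equilibrium.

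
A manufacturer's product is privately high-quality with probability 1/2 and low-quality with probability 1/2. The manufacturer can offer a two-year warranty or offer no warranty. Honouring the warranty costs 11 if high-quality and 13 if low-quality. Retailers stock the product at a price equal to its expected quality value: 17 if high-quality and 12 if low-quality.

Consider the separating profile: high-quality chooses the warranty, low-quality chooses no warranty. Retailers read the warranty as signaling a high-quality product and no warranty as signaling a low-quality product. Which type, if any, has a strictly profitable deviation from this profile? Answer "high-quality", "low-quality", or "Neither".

high-quality

The warranty pays 17; no warranty pays 12.
high-quality: assigned the warranty, nets 17 − 11 = 6; deviating to no warranty nets 12.
low-quality: assigned no warranty, nets 12; deviating to the warranty nets 17 − 13 = 4.
The high-quality type gains 6 by deviating.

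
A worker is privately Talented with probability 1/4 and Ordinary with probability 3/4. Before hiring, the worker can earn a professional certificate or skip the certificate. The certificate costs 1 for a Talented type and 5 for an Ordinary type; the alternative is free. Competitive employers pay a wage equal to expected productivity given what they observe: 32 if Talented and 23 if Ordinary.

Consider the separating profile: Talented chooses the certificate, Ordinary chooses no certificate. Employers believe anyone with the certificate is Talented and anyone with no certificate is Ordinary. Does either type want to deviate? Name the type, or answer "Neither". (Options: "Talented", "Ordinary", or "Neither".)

The certificate pays 32; no certificate pays 23.
Talented: assigned the certificate, nets 32 − 1 = 31; deviating to no certificate nets 23.
Ordinary: assigned no certificate, nets 23; deviating to the certificate nets 32 − 5 = 27.
The Ordinary type gains 4 by deviating.

Ordinary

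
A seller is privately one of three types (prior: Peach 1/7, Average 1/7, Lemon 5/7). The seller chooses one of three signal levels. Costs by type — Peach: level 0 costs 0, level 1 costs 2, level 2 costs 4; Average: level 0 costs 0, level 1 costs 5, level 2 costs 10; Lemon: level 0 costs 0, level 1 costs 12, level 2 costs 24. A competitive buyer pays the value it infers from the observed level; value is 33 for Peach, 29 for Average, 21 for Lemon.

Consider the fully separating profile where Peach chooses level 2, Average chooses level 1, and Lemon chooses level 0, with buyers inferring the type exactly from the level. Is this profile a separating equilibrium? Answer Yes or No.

Separating prices: level 2 → 33, level 1 → 29, level 0 → 21.
Peach (assigned level 2): level 0: 21 − 0 = 21; level 1: 29 − 2 = 27; level 2: 33 − 4 = 29. Peach stays.
Average (assigned level 1): level 0: 21 − 0 = 21; level 1: 29 − 5 = 24; level 2: 33 − 10 = 23. Average stays.
Lemon (assigned level 0): level 0: 21 − 0 = 21; level 1: 29 − 12 = 17; level 2: 33 − 24 = 9. Lemon stays.
Every type prefers its assigned level; separation holds.

Yes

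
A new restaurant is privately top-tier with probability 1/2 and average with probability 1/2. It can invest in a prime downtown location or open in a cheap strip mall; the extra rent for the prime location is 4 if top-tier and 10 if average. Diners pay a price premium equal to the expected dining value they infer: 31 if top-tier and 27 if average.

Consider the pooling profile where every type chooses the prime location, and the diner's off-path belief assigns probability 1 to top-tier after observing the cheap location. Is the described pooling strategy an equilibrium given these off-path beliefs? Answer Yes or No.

No

On path, the diner holds the prior and pays 1/2·31 + 1/2·27 = 29. Off path (the cheap location), believing top-tier, it pays 31.
top-tier: the prime location nets 29 − 4 = 25; the cheap location nets 31. top-tier would deviate.
average: the prime location nets 29 − 10 = 19; the cheap location nets 31. average would deviate.
A type deviates, so pooling fails.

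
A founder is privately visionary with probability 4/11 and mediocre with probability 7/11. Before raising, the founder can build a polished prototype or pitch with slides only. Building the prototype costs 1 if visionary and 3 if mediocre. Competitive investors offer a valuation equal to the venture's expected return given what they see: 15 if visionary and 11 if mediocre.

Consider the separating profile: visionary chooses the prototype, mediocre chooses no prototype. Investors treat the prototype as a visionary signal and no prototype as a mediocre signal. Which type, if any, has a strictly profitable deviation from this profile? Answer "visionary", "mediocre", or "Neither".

mediocre

The prototype pays 15; no prototype pays 11.
visionary: assigned the prototype, nets 15 − 1 = 14; deviating to no prototype nets 11.
mediocre: assigned no prototype, nets 11; deviating to the prototype nets 15 − 3 = 12.
The mediocre type gains 1 by deviating.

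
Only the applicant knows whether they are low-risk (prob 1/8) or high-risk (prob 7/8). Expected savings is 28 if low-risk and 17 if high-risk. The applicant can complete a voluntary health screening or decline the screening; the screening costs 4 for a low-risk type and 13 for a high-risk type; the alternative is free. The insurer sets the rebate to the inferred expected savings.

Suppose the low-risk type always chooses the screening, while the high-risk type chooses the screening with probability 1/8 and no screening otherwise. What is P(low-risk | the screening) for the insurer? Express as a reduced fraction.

P(the screening) = (1/8)·1 + (7/8)·(1/8) = 15/64.
By Bayes' rule, P(low-risk | the screening) = (1/8) / (15/64) = 8/15.

8/15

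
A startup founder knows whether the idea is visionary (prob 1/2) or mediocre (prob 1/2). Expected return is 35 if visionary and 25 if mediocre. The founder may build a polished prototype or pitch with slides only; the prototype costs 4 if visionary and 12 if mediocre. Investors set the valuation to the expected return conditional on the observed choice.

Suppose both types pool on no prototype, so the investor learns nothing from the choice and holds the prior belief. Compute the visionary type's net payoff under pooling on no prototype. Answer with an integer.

30

Pooled valuation = 1/2·35 + 1/2·25 = 30.
visionary pays no cost for no prototype, so net payoff = 30.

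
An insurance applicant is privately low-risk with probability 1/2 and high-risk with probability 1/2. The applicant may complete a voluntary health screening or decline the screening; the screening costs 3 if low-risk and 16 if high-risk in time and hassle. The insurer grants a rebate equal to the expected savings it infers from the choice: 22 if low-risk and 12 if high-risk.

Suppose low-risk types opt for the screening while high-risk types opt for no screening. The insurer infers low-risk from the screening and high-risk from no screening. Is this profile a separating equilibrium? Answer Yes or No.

Under these beliefs, the screening earns rebate 22 and no screening earns rebate 12.
low-risk: the screening nets 22 − 3 = 19; no screening nets 12. low-risk prefers the screening.
high-risk: the screening nets 22 − 16 = 6; no screening nets 12. high-risk prefers no screening.
Neither type deviates, so the separating profile is an equilibrium.

Yes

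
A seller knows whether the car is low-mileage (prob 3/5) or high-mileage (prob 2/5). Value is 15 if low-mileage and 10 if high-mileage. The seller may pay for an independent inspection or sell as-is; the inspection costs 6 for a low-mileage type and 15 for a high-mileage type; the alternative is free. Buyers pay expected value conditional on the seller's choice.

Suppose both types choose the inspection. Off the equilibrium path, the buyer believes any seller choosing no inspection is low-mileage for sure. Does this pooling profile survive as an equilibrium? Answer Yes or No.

On path, the buyer holds the prior and pays 3/5·15 + 2/5·10 = 13. Off path (no inspection), believing low-mileage, it pays 15.
low-mileage: the inspection nets 13 − 6 = 7; no inspection nets 15. low-mileage would deviate.
high-mileage: the inspection nets 13 − 15 = -2; no inspection nets 15. high-mileage would deviate.
A type deviates, so pooling fails.

No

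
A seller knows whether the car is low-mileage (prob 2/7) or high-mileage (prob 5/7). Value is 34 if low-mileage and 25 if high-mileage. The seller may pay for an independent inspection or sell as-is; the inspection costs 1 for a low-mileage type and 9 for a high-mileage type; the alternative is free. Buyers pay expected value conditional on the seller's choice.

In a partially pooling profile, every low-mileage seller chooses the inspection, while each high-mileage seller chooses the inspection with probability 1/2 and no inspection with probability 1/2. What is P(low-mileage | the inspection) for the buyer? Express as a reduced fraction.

4/9

P(the inspection) = (2/7)·1 + (5/7)·(1/2) = 9/14.
By Bayes' rule, P(low-mileage | the inspection) = (2/7) / (9/14) = 4/9.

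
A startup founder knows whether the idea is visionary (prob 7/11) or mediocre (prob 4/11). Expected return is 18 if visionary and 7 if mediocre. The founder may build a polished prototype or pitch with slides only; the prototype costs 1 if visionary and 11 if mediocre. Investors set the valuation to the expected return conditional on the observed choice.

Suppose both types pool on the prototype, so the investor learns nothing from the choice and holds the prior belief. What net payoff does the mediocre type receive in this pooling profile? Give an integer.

3

Pooled valuation = 7/11·18 + 4/11·7 = 14.
mediocre pays cost 11 for the prototype, so net payoff = 14 − 11 = 3.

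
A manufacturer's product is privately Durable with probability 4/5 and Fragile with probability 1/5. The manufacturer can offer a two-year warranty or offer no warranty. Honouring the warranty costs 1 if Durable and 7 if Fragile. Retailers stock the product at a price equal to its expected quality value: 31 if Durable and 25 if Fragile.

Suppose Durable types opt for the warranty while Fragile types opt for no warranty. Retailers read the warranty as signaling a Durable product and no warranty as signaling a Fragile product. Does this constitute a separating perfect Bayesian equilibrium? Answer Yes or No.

Under these beliefs, the warranty earns price 31 and no warranty earns price 25.
Durable: the warranty nets 31 − 1 = 30; no warranty nets 25. Durable prefers the warranty.
Fragile: the warranty nets 31 − 7 = 24; no warranty nets 25. Fragile prefers no warranty.
Neither type deviates, so the separating profile is an equilibrium.

Yes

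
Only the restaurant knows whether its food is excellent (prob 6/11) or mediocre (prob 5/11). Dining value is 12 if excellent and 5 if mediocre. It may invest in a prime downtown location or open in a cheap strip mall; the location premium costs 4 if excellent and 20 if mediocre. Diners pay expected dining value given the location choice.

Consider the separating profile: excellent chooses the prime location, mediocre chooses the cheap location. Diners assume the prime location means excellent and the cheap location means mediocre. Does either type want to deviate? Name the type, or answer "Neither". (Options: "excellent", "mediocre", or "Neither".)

The prime location pays 12; the cheap location pays 5.
excellent: assigned the prime location, nets 12 − 4 = 8; deviating to the cheap location nets 5.
mediocre: assigned the cheap location, nets 5; deviating to the prime location nets 12 − 20 = -8.
Both types strictly prefer their assigned action; no profitable deviation.

Neither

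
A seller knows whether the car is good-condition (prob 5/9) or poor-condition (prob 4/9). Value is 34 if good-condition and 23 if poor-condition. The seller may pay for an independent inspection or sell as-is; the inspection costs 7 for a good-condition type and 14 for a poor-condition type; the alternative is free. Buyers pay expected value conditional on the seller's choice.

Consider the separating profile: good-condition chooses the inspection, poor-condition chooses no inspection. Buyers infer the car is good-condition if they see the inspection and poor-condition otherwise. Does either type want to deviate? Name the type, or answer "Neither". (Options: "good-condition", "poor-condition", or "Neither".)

The inspection pays 34; no inspection pays 23.
good-condition: assigned the inspection, nets 34 − 7 = 27; deviating to no inspection nets 23.
poor-condition: assigned no inspection, nets 23; deviating to the inspection nets 34 − 14 = 20.
Both types strictly prefer their assigned action; no profitable deviation.

Neither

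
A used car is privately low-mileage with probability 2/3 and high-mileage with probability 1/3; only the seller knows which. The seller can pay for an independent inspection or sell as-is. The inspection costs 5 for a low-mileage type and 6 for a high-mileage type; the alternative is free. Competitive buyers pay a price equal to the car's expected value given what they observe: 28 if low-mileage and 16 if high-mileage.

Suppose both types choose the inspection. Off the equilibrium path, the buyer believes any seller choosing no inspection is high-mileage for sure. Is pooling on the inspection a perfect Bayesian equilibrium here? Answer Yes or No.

On path, the buyer holds the prior and pays 2/3·28 + 1/3·16 = 24. Off path (no inspection), believing high-mileage, it pays 16.
low-mileage: the inspection nets 24 − 5 = 19; no inspection nets 16. low-mileage stays.
high-mileage: the inspection nets 24 − 6 = 18; no inspection nets 16. high-mileage stays.
No type deviates, so pooling is sustained.

Yes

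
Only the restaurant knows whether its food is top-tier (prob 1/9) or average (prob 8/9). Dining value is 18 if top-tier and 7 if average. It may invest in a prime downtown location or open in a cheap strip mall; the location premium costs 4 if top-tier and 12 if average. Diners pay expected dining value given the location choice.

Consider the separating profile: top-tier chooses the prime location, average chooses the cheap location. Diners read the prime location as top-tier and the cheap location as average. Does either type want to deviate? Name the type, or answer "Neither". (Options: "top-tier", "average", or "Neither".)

Neither

The prime location pays 18; the cheap location pays 7.
top-tier: assigned the prime location, nets 18 − 4 = 14; deviating to the cheap location nets 7.
average: assigned the cheap location, nets 7; deviating to the prime location nets 18 − 12 = 6.
Both types strictly prefer their assigned action; no profitable deviation.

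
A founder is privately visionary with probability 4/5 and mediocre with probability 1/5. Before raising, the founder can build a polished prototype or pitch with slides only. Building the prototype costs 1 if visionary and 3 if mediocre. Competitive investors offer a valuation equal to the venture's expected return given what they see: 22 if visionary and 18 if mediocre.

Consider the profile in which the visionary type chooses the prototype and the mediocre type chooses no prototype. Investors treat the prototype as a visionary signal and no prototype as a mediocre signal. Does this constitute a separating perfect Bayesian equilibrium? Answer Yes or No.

Under these beliefs, the prototype earns valuation 22 and no prototype earns valuation 18.
visionary: the prototype nets 22 − 1 = 21; no prototype nets 18. visionary prefers the prototype.
mediocre: the prototype nets 22 − 3 = 19; no prototype nets 18. mediocre would deviate to the prototype.
mediocre has a profitable deviation, so the profile is not an equilibrium.

No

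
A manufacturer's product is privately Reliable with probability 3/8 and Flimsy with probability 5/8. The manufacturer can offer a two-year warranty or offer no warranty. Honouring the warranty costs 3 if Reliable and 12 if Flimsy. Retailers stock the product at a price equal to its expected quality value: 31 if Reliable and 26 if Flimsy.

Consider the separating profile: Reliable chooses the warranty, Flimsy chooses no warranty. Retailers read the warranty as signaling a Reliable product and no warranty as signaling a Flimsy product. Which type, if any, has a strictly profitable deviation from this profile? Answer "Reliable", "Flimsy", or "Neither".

The warranty pays 31; no warranty pays 26.
Reliable: assigned the warranty, nets 31 − 3 = 28; deviating to no warranty nets 26.
Flimsy: assigned no warranty, nets 26; deviating to the warranty nets 31 − 12 = 19.
Both types strictly prefer their assigned action; no profitable deviation.

Neither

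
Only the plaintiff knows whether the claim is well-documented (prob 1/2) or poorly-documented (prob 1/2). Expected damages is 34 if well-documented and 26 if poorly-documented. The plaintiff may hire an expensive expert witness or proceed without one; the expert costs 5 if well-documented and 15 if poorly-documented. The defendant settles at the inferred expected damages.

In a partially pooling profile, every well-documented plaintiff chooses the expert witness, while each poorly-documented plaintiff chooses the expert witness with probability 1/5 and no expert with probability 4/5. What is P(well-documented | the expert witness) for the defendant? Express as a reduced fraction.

5/6

P(the expert witness) = (1/2)·1 + (1/2)·(1/5) = 3/5.
By Bayes' rule, P(well-documented | the expert witness) = (1/2) / (3/5) = 5/6.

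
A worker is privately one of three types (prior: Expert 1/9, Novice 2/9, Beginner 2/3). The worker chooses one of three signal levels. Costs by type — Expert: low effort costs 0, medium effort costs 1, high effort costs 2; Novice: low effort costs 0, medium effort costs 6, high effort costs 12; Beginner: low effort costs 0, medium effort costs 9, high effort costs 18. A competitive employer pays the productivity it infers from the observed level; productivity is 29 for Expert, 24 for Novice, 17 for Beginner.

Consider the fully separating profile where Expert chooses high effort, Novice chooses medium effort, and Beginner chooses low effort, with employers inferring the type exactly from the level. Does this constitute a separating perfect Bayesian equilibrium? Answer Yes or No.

Yes

Separating wages: high effort → 29, medium effort → 24, low effort → 17.
Expert (assigned high effort): low effort: 17 − 0 = 17; medium effort: 24 − 1 = 23; high effort: 29 − 2 = 27. Expert stays.
Novice (assigned medium effort): low effort: 17 − 0 = 17; medium effort: 24 − 6 = 18; high effort: 29 − 12 = 17. Novice stays.
Beginner (assigned low effort): low effort: 17 − 0 = 17; medium effort: 24 − 9 = 15; high effort: 29 − 18 = 11. Beginner stays.
Every type prefers its assigned level; separation holds.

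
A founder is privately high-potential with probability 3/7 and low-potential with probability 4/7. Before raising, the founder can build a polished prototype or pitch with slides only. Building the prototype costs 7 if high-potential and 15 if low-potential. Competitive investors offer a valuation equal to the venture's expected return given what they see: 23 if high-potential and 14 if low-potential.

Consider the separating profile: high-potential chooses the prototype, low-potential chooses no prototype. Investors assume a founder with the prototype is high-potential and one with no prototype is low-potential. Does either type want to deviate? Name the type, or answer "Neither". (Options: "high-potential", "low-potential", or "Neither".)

The prototype pays 23; no prototype pays 14.
high-potential: assigned the prototype, nets 23 − 7 = 16; deviating to no prototype nets 14.
low-potential: assigned no prototype, nets 14; deviating to the prototype nets 23 − 15 = 8.
Both types strictly prefer their assigned action; no profitable deviation.

Neither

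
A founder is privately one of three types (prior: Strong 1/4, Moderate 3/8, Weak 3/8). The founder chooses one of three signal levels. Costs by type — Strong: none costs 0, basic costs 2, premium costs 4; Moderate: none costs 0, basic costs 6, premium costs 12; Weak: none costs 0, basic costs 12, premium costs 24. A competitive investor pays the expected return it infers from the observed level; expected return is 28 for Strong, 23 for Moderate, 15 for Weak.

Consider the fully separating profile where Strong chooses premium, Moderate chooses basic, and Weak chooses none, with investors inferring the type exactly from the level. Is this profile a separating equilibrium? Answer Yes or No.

Separating valuations: premium → 28, basic → 23, none → 15.
Strong (assigned premium): none: 15 − 0 = 15; basic: 23 − 2 = 21; premium: 28 − 4 = 24. Strong stays.
Moderate (assigned basic): none: 15 − 0 = 15; basic: 23 − 6 = 17; premium: 28 − 12 = 16. Moderate stays.
Weak (assigned none): none: 15 − 0 = 15; basic: 23 − 12 = 11; premium: 28 − 24 = 4. Weak stays.
Every type prefers its assigned level; separation holds.

Yes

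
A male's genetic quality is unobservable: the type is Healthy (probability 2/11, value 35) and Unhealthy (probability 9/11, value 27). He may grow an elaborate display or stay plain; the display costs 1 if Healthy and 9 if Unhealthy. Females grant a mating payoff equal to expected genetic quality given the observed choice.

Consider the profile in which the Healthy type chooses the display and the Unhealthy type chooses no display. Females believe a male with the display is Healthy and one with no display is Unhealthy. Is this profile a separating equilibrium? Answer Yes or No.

Yes

Under these beliefs, the display earns mating payoff 35 and no display earns mating payoff 27.
Healthy: the display nets 35 − 1 = 34; no display nets 27. Healthy prefers the display.
Unhealthy: the display nets 35 − 9 = 26; no display nets 27. Unhealthy prefers no display.
Neither type deviates, so the separating profile is an equilibrium.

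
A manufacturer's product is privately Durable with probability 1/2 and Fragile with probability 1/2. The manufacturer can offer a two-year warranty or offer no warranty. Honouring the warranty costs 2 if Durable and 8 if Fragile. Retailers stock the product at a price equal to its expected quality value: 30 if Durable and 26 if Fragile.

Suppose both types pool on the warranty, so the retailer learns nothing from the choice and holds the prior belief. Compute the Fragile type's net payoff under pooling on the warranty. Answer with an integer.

Pooled price = 1/2·30 + 1/2·26 = 28.
Fragile pays cost 8 for the warranty, so net payoff = 28 − 8 = 20.

20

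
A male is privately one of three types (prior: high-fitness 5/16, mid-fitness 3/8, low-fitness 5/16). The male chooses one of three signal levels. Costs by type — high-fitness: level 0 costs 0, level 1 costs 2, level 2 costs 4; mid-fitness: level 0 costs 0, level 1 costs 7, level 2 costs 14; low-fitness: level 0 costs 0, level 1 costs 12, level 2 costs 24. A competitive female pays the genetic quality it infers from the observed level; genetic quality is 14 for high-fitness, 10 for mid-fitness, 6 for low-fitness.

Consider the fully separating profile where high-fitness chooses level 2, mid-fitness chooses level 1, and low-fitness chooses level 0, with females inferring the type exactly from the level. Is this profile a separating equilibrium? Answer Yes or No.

Separating mating payoffs: level 2 → 14, level 1 → 10, level 0 → 6.
high-fitness (assigned level 2): level 0: 6 − 0 = 6; level 1: 10 − 2 = 8; level 2: 14 − 4 = 10. high-fitness stays.
mid-fitness (assigned level 1): level 0: 6 − 0 = 6; level 1: 10 − 7 = 3; level 2: 14 − 14 = 0. mid-fitness prefers level 0.
low-fitness (assigned level 0): level 0: 6 − 0 = 6; level 1: 10 − 12 = -2; level 2: 14 − 24 = -10. low-fitness stays.
At least one type deviates; the separating profile fails.

No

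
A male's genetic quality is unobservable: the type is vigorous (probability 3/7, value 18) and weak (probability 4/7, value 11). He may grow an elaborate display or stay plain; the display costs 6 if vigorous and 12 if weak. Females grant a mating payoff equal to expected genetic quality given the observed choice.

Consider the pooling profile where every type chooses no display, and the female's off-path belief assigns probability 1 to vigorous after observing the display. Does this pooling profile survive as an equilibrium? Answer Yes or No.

On path, the female holds the prior and pays 3/7·18 + 4/7·11 = 14. Off path (the display), believing vigorous, it pays 18.
vigorous: no display nets 14; the display nets 18 − 6 = 12. vigorous stays.
weak: no display nets 14; the display nets 18 − 12 = 6. weak stays.
No type deviates, so pooling is sustained.

Yes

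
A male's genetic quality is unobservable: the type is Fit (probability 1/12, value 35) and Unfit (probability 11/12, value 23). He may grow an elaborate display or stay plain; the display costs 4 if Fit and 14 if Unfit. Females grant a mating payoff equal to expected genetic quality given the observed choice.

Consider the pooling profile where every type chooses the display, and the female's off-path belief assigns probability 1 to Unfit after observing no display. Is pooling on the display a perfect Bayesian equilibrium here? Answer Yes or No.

No

On path, the female holds the prior and pays 1/12·35 + 11/12·23 = 24. Off path (no display), believing Unfit, it pays 23.
Fit: the display nets 24 − 4 = 20; no display nets 23. Fit would deviate.
Unfit: the display nets 24 − 14 = 10; no display nets 23. Unfit would deviate.
A type deviates, so pooling fails.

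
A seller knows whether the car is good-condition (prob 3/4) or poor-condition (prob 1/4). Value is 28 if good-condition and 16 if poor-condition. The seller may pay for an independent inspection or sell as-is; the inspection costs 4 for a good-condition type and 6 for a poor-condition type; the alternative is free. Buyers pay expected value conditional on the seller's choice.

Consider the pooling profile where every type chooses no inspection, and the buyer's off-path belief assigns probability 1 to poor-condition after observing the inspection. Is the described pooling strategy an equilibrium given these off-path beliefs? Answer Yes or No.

On path, the buyer holds the prior and pays 3/4·28 + 1/4·16 = 25. Off path (the inspection), believing poor-condition, it pays 16.
good-condition: no inspection nets 25; the inspection nets 16 − 4 = 12. good-condition stays.
poor-condition: no inspection nets 25; the inspection nets 16 − 6 = 10. poor-condition stays.
No type deviates, so pooling is sustained.

Yes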